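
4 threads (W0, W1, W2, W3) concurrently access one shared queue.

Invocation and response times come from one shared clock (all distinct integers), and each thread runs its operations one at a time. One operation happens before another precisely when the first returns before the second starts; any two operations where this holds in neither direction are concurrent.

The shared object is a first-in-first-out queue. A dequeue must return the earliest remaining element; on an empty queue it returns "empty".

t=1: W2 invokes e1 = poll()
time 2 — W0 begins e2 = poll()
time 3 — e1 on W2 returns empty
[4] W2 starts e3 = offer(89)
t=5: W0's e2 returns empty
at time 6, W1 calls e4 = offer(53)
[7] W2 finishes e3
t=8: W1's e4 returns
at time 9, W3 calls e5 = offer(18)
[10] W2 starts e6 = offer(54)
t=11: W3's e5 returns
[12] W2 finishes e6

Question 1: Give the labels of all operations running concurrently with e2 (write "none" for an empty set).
Answer: e1, e3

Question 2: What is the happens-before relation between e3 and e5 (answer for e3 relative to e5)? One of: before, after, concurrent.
Answer: before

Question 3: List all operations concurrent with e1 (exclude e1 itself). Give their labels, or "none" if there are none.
Answer: e2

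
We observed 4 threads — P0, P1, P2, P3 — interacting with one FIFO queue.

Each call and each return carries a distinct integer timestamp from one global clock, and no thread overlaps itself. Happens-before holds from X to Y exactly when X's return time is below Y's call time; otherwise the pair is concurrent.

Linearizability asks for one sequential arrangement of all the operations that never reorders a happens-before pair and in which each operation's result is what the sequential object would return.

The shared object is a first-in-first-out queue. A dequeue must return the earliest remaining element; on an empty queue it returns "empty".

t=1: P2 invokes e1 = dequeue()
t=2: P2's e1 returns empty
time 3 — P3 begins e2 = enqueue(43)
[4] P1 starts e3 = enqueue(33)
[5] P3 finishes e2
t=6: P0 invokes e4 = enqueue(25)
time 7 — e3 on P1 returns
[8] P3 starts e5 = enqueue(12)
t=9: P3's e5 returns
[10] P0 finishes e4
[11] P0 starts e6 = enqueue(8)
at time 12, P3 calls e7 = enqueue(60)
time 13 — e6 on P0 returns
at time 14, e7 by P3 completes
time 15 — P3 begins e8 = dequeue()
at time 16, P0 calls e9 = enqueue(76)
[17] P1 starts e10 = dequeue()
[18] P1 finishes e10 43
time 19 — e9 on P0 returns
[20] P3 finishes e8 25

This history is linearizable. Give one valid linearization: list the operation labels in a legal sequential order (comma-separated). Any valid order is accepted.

step 1: e1 dequeue() → empty — queue <>
step 2: e2 enqueue(43) — queue <43>
step 3: e4 enqueue(25) — queue <43,25>
step 4: e3 enqueue(33) — queue <43,25,33>
step 5: e5 enqueue(12) — queue <43,25,33,12>
step 6: e6 enqueue(8) — queue <43,25,33,12,8>
step 7: e7 enqueue(60) — queue <43,25,33,12,8,60>
step 8: e9 enqueue(76) — queue <43,25,33,12,8,60,76>
step 9: e10 dequeue() → 43 — queue <25,33,12,8,60,76>
step 10: e8 dequeue() → 25 — queue <33,12,8,60,76>

e1, e2, e4, e3, e5, e6, e7, e9, e10, e8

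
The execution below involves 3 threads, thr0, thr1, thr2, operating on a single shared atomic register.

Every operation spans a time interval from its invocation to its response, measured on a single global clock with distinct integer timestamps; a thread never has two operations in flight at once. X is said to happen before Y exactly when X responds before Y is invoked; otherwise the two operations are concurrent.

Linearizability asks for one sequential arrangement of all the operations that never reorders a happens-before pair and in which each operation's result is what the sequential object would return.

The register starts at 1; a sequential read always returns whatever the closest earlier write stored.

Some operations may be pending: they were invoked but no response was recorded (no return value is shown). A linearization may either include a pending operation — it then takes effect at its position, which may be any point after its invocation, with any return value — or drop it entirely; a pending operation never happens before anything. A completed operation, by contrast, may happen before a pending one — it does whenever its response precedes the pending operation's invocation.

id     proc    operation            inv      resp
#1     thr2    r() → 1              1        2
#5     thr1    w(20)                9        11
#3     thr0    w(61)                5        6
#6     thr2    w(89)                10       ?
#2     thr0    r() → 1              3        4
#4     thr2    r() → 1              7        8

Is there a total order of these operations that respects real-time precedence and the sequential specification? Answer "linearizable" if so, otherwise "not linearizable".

not linearizable

cut after 7 events: linearizable; cut after 8 events (#4 responds, time 8): not linearizable
one real-time candidate order over the 4 completed operations — the atomic register replay rejects it
for example #1, #2, #3, #4 fails at step 4: #4 r() → 1 is not legal there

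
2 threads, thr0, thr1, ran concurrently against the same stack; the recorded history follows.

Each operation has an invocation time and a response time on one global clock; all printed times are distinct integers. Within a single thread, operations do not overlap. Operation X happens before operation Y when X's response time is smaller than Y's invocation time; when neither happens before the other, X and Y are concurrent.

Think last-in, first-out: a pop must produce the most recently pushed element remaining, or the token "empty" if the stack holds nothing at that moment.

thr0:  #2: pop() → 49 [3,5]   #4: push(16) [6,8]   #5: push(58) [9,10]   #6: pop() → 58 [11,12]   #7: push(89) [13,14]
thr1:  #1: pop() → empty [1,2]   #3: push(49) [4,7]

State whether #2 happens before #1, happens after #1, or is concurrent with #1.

after

#2 spans [3,5], #1 spans [1,2]
resp(#1)=2 < inv(#2)=3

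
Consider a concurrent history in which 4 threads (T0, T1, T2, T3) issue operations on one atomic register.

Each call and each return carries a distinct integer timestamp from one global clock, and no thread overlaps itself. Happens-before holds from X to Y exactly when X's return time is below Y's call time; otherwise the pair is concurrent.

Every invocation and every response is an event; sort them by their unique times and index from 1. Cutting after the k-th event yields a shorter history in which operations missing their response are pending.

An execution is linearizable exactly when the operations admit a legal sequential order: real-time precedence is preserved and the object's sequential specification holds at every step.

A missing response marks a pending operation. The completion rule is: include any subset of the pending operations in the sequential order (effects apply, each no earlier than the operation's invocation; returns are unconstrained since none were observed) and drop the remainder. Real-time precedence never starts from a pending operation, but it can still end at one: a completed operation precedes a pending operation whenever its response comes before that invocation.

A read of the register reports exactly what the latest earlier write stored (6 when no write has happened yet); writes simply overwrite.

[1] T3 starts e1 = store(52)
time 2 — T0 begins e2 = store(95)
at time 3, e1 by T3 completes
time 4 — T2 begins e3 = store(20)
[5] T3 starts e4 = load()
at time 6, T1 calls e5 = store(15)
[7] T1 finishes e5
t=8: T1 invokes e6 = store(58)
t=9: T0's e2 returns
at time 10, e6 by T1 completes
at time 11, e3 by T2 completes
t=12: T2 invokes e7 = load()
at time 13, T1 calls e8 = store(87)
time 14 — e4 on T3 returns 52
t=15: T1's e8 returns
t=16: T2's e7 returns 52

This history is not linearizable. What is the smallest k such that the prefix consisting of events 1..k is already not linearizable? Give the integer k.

events 1..15 are linearizable; a witness order is e1, e4, e2, e3, e5, e6, e7, e8:
step 1: e1 store(52) — value 52
step 2: e4 load() → 52 — value 52
step 3: e2 store(95) — value 95
step 4: e3 store(20) — value 20
step 5: e5 store(15) — value 15
step 6: e6 store(58) — value 58
step 7: e7 load() (pending, included) — value 58
step 8: e8 store(87) — value 87
with event 16 included (e7 responding at time 16), all real-time-consistent orders fail
sample order e1, e2, e3, e4, e5, e6, e7, e8 stalls at step 4 — e4 load() → 52 has no legal effect
sample order e1, e2, e3, e4, e5, e6, e8, e7 stalls at step 4 — e4 load() → 52 has no legal effect

16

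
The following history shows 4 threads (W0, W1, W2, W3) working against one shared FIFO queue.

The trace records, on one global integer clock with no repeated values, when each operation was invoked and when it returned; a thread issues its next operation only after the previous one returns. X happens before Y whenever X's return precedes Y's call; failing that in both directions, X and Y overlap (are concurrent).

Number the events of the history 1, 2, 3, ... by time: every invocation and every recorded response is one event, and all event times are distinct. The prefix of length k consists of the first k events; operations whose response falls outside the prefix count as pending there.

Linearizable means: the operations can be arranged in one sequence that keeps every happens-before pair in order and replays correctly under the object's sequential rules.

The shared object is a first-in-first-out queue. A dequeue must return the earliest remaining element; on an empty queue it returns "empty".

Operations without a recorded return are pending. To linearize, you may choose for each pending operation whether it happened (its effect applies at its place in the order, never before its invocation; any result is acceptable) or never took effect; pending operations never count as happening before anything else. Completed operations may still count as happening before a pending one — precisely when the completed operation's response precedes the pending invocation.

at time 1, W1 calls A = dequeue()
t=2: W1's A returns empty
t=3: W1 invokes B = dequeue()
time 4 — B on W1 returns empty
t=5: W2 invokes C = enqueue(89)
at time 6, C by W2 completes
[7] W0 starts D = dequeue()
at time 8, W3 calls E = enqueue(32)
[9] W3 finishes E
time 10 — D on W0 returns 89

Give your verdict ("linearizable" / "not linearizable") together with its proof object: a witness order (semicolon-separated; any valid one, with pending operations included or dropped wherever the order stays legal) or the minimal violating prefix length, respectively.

step 1: A dequeue() → empty — queue <>
step 2: B dequeue() → empty — queue <>
step 3: C enqueue(89) — queue <89>
step 4: D dequeue() → 89 — queue <>
step 5: E enqueue(32) — queue <32>

linearizable — witness: A; B; C; D; E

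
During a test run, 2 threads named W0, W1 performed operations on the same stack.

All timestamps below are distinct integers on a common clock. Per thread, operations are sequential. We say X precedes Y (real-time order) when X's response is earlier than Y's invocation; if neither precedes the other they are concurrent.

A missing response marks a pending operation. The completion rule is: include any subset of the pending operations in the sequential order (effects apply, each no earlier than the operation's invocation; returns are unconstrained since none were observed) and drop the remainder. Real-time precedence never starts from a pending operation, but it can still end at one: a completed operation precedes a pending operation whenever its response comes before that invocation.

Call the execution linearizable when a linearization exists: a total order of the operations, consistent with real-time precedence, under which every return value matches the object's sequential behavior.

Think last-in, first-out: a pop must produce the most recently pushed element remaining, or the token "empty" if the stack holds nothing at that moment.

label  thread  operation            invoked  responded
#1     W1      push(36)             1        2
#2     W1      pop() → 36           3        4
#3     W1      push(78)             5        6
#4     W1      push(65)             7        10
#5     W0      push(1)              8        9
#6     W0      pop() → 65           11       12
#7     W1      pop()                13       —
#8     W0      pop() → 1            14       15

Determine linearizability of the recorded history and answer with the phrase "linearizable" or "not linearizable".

one valid linearization: #1, #2, #3, #5, #4, #6, #8
step 1: #1 push(36) — stack <36>
step 2: #2 pop() → 36 — stack <>
step 3: #3 push(78) — stack <78>
step 4: #5 push(1) — stack <78,1>
step 5: #4 push(65) — stack <78,1,65>
step 6: #6 pop() → 65 — stack <78,1>
step 7: #8 pop() → 1 — stack <78>

linearizable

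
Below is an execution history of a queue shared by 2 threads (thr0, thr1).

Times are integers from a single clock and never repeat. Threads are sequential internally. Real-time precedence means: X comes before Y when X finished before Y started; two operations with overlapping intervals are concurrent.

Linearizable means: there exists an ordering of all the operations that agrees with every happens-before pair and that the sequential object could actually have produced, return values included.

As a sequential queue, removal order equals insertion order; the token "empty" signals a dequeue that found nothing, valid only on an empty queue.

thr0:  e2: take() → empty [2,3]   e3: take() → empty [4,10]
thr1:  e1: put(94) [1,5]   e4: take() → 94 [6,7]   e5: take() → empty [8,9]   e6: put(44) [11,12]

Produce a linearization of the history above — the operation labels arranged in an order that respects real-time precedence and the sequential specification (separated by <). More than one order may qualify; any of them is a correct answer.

e2 < e1 < e4 < e3 < e5 < e6

step 1: e2 take() → empty — queue <>
step 2: e1 put(94) — queue <94>
step 3: e4 take() → 94 — queue <>
step 4: e3 take() → empty — queue <>
step 5: e5 take() → empty — queue <>
step 6: e6 put(44) — queue <44>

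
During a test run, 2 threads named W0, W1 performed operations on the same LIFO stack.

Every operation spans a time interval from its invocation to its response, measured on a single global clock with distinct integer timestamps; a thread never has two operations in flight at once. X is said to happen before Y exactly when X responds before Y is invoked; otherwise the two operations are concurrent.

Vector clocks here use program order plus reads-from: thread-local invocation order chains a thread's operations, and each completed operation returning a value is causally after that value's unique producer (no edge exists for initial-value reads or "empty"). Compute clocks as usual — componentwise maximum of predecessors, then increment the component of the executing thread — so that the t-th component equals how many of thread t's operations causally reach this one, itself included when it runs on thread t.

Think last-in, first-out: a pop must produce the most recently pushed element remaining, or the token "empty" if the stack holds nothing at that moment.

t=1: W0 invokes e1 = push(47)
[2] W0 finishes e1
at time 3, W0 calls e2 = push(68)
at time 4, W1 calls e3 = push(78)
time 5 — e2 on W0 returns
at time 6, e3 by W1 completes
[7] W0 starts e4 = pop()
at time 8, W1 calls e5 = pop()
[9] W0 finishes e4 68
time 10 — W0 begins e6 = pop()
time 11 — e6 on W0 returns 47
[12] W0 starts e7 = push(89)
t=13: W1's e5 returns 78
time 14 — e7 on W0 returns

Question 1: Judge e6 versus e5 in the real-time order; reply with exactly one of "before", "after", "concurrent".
e6 spans [10,11], e5 spans [8,13]
the intervals overlap in both directions

concurrent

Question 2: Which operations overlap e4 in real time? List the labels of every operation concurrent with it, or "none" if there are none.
e4 spans [7,9]; an op avoiding the whole window 7..9 is ordered, any other is concurrent
e1 [1,2]: before
e2 [3,5]: before
e3 [4,6]: before
e5 [8,13]: concurrent
e6 [10,11]: after
e7 [12,14]: after

e5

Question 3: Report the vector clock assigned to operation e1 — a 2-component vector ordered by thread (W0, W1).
e3 (invocation 4): nothing precedes it; W1's component alone gives (0, 1)
e1 (invocation 1): nothing precedes it; W0's component alone gives (1, 0)
invoked at 8, e5 merges VC(e3)=(0, 1) and bumps W1's slot → (0, 2)
invoked at 3, e2 merges VC(e1)=(1, 0) and bumps W0's slot → (2, 0)
invoked at 7, e4 merges VC(e2)=(2, 0) and bumps W0's slot → (3, 0)
invoked at 10, e6 merges VC(e1)=(1, 0), VC(e4)=(3, 0) and bumps W0's slot → (4, 0)
invoked at 12, e7 merges VC(e6)=(4, 0) and bumps W0's slot → (5, 0)
target: VC(e1) = (1, 0)

(1, 0)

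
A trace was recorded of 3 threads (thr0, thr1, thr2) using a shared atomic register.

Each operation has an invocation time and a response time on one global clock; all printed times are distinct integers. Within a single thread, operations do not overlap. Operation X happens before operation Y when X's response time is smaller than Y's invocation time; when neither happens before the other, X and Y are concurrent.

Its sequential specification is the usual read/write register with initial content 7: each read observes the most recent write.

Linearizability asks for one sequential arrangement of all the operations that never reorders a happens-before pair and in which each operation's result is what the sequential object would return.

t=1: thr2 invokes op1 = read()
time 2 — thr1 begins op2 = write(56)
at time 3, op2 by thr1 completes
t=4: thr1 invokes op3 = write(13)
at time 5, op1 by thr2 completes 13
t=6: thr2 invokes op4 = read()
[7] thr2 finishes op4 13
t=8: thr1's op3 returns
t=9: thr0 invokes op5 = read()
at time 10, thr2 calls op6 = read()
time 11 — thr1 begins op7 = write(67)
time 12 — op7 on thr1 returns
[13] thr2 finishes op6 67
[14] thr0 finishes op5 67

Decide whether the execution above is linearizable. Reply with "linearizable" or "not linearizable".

linearizable

one valid linearization: op2, op3, op1, op4, op7, op5, op6
after step 1 (op2 write(56)): value 56
after step 2 (op3 write(13)): value 13
after step 3 (op1 read() → 13): value 13
after step 4 (op4 read() → 13): value 13
after step 5 (op7 write(67)): value 67
after step 6 (op5 read() → 67): value 67
after step 7 (op6 read() → 67): value 67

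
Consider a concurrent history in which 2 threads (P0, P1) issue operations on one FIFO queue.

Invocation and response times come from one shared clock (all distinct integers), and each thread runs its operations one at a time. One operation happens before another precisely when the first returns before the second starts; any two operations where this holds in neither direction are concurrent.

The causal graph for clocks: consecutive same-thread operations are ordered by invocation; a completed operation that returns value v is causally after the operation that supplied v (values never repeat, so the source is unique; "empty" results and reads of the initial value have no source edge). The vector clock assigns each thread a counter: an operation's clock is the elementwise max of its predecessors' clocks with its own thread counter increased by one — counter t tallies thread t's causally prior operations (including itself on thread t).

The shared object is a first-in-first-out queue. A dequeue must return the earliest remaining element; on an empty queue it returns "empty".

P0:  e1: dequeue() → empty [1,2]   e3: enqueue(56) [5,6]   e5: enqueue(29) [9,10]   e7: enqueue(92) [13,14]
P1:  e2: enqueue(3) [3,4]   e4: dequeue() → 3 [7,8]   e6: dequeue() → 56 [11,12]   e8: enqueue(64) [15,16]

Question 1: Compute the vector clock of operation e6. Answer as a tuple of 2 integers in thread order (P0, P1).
Answer: (2, 3)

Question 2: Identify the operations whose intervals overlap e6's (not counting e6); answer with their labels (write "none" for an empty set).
Answer: none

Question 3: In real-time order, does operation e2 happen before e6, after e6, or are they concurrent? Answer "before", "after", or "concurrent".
Answer: before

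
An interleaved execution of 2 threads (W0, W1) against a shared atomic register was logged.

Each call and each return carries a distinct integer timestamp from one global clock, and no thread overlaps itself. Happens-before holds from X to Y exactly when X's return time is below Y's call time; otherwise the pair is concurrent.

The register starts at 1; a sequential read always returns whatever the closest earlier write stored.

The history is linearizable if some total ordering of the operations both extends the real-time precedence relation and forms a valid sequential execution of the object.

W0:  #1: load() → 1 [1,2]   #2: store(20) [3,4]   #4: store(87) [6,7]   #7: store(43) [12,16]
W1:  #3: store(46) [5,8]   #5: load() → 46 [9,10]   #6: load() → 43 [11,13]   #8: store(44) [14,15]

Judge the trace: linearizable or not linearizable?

linearizable

witness order: #1, #2, #4, #3, #5, #7, #6, #8
after step 1 (#1 load() → 1): value 1
after step 2 (#2 store(20)): value 20
after step 3 (#4 store(87)): value 87
after step 4 (#3 store(46)): value 46
after step 5 (#5 load() → 46): value 46
after step 6 (#7 store(43)): value 43
after step 7 (#6 load() → 43): value 43
after step 8 (#8 store(44)): value 44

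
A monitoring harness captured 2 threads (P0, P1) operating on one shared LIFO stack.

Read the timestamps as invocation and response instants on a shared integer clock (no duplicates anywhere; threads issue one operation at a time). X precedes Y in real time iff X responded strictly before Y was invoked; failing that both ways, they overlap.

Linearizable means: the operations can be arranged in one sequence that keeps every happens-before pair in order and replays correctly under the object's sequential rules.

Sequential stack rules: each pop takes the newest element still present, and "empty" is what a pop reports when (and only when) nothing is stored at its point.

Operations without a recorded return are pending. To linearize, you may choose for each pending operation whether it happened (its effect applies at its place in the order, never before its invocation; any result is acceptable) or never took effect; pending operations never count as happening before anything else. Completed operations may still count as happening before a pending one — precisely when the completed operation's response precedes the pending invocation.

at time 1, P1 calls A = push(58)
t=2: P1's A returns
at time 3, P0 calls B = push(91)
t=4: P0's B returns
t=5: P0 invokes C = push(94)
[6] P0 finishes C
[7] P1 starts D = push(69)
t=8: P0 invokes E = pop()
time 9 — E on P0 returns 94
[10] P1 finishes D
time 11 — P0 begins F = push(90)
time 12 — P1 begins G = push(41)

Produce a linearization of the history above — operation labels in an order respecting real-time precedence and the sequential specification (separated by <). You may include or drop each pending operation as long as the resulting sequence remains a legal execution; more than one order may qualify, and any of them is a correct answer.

1. A push(58), leaving stack <58>
2. B push(91), leaving stack <58,91>
3. C push(94), leaving stack <58,91,94>
4. E pop() → 94, leaving stack <58,91>
5. D push(69), leaving stack <58,91,69>

A < B < C < E < D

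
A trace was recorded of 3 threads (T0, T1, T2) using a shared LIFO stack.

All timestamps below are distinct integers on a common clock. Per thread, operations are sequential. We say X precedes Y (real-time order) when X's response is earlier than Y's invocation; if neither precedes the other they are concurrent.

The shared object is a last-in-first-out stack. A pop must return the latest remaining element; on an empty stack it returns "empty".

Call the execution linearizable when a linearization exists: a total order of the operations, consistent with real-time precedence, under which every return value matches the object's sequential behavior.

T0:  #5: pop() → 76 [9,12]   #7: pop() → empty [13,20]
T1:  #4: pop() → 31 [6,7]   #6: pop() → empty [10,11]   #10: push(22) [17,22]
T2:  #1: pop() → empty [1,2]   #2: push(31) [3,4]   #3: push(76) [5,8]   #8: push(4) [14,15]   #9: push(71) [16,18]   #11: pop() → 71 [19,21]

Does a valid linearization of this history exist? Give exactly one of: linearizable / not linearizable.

linearizable

witness order: #1, #2, #4, #3, #5, #6, #7, #8, #9, #11, #10
after step 1 (#1 pop() → empty): stack <>
after step 2 (#2 push(31)): stack <31>
after step 3 (#4 pop() → 31): stack <>
after step 4 (#3 push(76)): stack <76>
after step 5 (#5 pop() → 76): stack <>
after step 6 (#6 pop() → empty): stack <>
after step 7 (#7 pop() → empty): stack <>
after step 8 (#8 push(4)): stack <4>
after step 9 (#9 push(71)): stack <4,71>
after step 10 (#11 pop() → 71): stack <4>
after step 11 (#10 push(22)): stack <4,22>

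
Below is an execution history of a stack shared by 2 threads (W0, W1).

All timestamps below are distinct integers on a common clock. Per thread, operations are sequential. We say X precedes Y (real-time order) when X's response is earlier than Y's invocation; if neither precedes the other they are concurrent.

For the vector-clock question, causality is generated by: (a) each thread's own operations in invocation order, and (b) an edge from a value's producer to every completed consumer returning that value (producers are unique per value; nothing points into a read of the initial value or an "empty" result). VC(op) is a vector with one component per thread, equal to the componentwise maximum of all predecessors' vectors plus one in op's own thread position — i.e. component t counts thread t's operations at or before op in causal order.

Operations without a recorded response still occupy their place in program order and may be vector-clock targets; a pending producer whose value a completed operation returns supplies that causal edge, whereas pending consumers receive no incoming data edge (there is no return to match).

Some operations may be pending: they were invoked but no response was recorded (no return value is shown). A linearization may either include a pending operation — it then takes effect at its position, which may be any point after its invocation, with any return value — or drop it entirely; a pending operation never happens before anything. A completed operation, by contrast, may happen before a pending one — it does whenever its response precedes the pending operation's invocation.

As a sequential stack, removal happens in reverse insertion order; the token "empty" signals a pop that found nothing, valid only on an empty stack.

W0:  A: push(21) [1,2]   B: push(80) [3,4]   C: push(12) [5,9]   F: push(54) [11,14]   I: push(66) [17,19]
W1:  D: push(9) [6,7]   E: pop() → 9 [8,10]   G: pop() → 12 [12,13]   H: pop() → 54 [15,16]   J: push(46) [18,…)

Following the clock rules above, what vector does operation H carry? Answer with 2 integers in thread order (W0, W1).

(4, 4)

VC(D, invoked at 6): no causal predecessors; +1 on W1 → (0, 1)
VC(A, invoked at 1): no causal predecessors; +1 on W0 → (1, 0)
VC(E, invoked at 8): max of VC(D)=(0, 1), then +1 on thread W1 → (0, 2)
VC(B, invoked at 3): max of VC(A)=(1, 0), then +1 on thread W0 → (2, 0)
VC(C, invoked at 5): max of VC(B)=(2, 0), then +1 on thread W0 → (3, 0)
VC(F, invoked at 11): max of VC(C)=(3, 0), then +1 on thread W0 → (4, 0)
VC(I, invoked at 17): max of VC(F)=(4, 0), then +1 on thread W0 → (5, 0)
VC(G, invoked at 12): max of VC(C)=(3, 0), VC(E)=(0, 2), then +1 on thread W1 → (3, 3)
VC(H, invoked at 15): max of VC(F)=(4, 0), VC(G)=(3, 3), then +1 on thread W1 → (4, 4)
VC(J, invoked at 18): max of VC(H)=(4, 4), then +1 on thread W1 → (4, 5)
target: VC(H) = (4, 4)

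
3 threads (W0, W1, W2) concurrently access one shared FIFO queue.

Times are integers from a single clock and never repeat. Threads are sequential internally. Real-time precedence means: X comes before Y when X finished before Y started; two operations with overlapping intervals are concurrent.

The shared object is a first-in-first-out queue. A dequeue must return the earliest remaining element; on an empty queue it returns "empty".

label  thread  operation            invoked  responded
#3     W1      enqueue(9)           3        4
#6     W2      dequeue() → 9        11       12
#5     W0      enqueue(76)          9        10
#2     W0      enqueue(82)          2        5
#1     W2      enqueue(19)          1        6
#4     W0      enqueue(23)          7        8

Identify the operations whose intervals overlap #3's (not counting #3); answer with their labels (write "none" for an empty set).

overlap test against #3 [3,4]: concurrent iff the interval meets 3..4
#1 [1,6]: concurrent
#2 [2,5]: concurrent
#4 [7,8]: after
#5 [9,10]: after
#6 [11,12]: after

#1, #2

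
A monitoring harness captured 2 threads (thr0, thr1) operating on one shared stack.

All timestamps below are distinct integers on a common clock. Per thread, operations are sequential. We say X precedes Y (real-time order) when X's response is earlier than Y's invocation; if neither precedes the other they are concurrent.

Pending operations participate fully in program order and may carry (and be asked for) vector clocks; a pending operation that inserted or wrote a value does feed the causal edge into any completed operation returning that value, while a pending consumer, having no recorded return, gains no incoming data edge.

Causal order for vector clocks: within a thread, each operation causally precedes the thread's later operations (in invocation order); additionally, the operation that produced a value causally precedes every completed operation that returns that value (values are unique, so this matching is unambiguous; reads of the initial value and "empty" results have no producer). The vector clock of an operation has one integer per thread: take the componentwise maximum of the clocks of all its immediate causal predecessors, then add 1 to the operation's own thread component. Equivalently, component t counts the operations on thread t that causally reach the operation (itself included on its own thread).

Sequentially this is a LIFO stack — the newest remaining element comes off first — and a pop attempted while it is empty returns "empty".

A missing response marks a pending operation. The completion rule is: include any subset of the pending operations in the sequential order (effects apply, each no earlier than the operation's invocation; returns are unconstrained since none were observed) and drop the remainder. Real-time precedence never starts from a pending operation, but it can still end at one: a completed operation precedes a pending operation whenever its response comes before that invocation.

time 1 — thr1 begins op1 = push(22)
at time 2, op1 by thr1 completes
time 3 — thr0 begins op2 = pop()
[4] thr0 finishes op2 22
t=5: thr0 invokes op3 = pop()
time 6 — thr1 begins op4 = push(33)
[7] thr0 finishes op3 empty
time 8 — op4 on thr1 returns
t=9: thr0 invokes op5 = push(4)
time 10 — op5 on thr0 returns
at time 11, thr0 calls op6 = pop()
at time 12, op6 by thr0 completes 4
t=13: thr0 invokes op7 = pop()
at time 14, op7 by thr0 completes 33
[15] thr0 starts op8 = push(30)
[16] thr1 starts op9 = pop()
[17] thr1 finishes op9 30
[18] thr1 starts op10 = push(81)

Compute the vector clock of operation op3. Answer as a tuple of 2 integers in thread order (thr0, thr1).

invoked at 1, op1 has no predecessors; its own thr1 bump gives (0, 1)
from VC(op1)=(0, 1), op4 (invoked 6) maxes components and bumps thr1 → (0, 2)
from VC(op1)=(0, 1), op2 (invoked 3) maxes components and bumps thr0 → (1, 1)
from VC(op2)=(1, 1), op3 (invoked 5) maxes components and bumps thr0 → (2, 1)
from VC(op3)=(2, 1), op5 (invoked 9) maxes components and bumps thr0 → (3, 1)
from VC(op5)=(3, 1), op6 (invoked 11) maxes components and bumps thr0 → (4, 1)
from VC(op4)=(0, 2), VC(op6)=(4, 1), op7 (invoked 13) maxes components and bumps thr0 → (5, 2)
from VC(op7)=(5, 2), op8 (invoked 15) maxes components and bumps thr0 → (6, 2)
from VC(op4)=(0, 2), VC(op8)=(6, 2), op9 (invoked 16) maxes components and bumps thr1 → (6, 3)
from VC(op9)=(6, 3), op10 (invoked 18) maxes components and bumps thr1 → (6, 4)
target: VC(op3) = (2, 1)

(2, 1)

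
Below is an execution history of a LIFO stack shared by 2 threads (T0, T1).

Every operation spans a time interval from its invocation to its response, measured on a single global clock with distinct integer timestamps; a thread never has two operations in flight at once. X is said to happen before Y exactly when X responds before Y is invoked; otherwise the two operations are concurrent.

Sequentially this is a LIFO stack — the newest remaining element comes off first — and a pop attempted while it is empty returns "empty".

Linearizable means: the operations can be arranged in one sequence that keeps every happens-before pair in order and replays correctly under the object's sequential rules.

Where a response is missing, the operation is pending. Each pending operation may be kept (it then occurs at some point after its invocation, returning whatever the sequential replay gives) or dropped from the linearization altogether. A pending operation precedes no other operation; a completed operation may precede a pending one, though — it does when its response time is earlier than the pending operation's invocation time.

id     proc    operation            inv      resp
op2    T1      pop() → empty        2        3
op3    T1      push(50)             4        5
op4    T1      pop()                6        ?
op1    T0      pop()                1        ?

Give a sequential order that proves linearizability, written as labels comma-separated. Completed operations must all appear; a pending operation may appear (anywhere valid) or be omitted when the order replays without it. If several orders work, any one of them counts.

op1, op2, op3

after step 1 (op1 pop() (pending, included)): stack <>
after step 2 (op2 pop() → empty): stack <>
after step 3 (op3 push(50)): stack <50>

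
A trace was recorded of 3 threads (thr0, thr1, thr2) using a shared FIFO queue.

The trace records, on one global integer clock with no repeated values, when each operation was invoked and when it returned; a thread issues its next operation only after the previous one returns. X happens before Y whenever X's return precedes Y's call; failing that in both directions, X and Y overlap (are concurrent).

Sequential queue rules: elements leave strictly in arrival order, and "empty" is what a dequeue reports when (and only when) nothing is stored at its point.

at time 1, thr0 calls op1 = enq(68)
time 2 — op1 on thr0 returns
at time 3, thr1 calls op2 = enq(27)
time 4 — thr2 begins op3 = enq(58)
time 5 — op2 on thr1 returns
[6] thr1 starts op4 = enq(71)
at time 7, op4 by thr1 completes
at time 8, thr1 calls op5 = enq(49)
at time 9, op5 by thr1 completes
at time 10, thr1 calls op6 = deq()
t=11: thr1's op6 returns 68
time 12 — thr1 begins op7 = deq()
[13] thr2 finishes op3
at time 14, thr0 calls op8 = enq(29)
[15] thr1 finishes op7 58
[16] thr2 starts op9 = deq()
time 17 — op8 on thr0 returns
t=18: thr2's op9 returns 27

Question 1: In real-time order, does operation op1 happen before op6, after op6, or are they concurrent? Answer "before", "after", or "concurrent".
before

op1 spans [1,2], op6 spans [10,11]
resp(op1)=2 < inv(op6)=10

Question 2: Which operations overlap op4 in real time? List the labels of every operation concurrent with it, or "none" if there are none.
op3

overlap test against op4 [6,7]: concurrent iff the interval meets 6..7
op1 [1,2]: before
op2 [3,5]: before
op3 [4,13]: concurrent
op5 [8,9]: after
op6 [10,11]: after
op7 [12,15]: after
op8 [14,17]: after
op9 [16,18]: after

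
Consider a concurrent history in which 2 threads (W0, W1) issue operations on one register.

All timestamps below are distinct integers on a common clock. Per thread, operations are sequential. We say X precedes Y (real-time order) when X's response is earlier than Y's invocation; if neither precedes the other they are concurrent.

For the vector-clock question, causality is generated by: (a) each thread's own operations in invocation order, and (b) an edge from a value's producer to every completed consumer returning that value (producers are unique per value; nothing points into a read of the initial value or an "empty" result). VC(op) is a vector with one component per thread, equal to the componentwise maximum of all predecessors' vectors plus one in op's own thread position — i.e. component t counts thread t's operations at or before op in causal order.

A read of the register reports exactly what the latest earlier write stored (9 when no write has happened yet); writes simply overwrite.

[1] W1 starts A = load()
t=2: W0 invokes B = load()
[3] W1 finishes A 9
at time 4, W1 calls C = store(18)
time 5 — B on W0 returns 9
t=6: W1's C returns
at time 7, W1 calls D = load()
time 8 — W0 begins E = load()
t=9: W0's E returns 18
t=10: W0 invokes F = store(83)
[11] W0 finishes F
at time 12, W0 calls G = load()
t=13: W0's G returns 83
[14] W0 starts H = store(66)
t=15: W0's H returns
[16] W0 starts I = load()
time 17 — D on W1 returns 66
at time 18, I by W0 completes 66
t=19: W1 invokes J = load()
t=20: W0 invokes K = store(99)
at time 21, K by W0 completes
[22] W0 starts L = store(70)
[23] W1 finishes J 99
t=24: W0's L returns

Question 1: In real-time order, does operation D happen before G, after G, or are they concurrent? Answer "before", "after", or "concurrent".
D spans [7,17], G spans [12,13]
the intervals overlap in both directions

concurrent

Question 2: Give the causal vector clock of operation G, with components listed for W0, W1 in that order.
A, invoked 1, has no incoming edges; only W1's bump applies → (0, 1)
B, invoked 2, has no incoming edges; only W0's bump applies → (1, 0)
C, invoked 4, takes VC(A)=(0, 1) under max, adds 1 for W1 → (0, 2)
E, invoked 8, takes VC(B)=(1, 0), VC(C)=(0, 2) under max, adds 1 for W0 → (2, 2)
F, invoked 10, takes VC(E)=(2, 2) under max, adds 1 for W0 → (3, 2)
G, invoked 12, takes VC(F)=(3, 2) under max, adds 1 for W0 → (4, 2)
H, invoked 14, takes VC(G)=(4, 2) under max, adds 1 for W0 → (5, 2)
D, invoked 7, takes VC(C)=(0, 2), VC(H)=(5, 2) under max, adds 1 for W1 → (5, 3)
I, invoked 16, takes VC(H)=(5, 2) under max, adds 1 for W0 → (6, 2)
K, invoked 20, takes VC(I)=(6, 2) under max, adds 1 for W0 → (7, 2)
L, invoked 22, takes VC(K)=(7, 2) under max, adds 1 for W0 → (8, 2)
J, invoked 19, takes VC(D)=(5, 3), VC(K)=(7, 2) under max, adds 1 for W1 → (7, 4)
target: VC(G) = (4, 2)

(4, 2)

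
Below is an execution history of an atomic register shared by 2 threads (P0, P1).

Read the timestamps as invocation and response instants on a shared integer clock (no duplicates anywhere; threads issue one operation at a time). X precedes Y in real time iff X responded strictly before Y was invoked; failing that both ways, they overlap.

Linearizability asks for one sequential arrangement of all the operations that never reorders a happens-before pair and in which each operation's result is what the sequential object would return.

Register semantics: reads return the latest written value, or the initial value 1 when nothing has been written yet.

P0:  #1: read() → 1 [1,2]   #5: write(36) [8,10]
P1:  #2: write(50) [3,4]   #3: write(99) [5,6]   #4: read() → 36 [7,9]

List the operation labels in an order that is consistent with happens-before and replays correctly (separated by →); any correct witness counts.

#1 → #2 → #3 → #5 → #4

step 1: #1 read() → 1 — value 1
step 2: #2 write(50) — value 50
step 3: #3 write(99) — value 99
step 4: #5 write(36) — value 36
step 5: #4 read() → 36 — value 36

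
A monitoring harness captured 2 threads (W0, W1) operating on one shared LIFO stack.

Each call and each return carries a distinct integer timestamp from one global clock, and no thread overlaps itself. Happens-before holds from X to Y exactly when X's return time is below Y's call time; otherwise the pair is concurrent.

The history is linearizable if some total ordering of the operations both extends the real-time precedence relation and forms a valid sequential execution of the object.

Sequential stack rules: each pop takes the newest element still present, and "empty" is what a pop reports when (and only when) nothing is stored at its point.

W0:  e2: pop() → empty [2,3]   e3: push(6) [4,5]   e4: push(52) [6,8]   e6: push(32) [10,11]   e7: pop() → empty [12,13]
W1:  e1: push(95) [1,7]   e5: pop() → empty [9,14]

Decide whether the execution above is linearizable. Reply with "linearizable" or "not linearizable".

not linearizable

already the first 13 events (up to e7's response at time 13) admit no linearization; the first 12 still do
no legal order exists: 4 real-time-consistent candidates over 6 completed LIFO stack operations, all rejected
include/drop combinations of the 1 pending operation (e5) were all tried; none helps
take e1, e2, e3, e4, e6, e7 (pending dropped): step 2 already fails, because e2 pop() → empty cannot occur there
take e2, e1, e3, e4, e6, e7 (pending dropped): step 6 already fails, because e7 pop() → empty cannot occur there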